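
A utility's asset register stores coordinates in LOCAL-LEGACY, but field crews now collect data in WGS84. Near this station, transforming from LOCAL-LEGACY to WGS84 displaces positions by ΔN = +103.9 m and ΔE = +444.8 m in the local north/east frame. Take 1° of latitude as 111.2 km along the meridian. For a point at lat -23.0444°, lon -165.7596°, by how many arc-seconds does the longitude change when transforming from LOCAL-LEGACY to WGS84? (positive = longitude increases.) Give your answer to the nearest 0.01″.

At latitude -23.0444°, cos φ = 0.920202.
1° of longitude at this latitude = 111.2 × cos φ = 102.33 km, so Δλ = 444.8 / 102326.4 = 0.0043469° = 15.649″.

Δλ = 15.65″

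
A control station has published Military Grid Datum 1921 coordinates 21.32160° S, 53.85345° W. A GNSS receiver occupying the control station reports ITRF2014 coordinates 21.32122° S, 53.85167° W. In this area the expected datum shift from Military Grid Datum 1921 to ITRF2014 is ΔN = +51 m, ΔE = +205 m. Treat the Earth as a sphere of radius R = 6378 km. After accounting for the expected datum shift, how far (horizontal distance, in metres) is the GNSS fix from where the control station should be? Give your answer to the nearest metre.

22 m

Observed coordinate differences: Δφ = +0.00038°, Δλ = +0.00178°.
Converting to metres (1° lat = 111317 m, cos φ = 0.931554): observed ΔN = 42.3 m, observed ΔE = 184.6 m.
Subtracting the expected shift leaves a residual of 42.3 − (51) = -8.7 m north and 184.6 − (205) = -20.4 m east.
Residual distance = √((-8.7)² + (-20.4)²) = 22.2 m.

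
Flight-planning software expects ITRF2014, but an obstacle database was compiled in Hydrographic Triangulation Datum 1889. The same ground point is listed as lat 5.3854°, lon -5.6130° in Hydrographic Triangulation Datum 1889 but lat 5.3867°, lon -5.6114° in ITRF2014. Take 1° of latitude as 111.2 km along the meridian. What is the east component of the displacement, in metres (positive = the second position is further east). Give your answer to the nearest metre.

Δφ = 5.3867° − 5.3854° = +0.0013°; Δλ = -5.6114° − -5.6130° = +0.0016°.
ΔN = Δφ × 111200 = 144.6 m; ΔE = Δλ × 111200 × cos(5.3854°) = +0.0016 × 111200 × 0.995586 = 177.1 m.

ΔE = 177 m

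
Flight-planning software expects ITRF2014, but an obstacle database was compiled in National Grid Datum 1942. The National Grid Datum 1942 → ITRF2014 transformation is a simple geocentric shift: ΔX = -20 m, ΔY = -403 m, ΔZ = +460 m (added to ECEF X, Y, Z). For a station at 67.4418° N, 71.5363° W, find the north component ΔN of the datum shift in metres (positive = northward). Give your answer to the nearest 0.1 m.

At φ = 67.4418°, λ = -71.5363°: sin φ = 0.923490, cos φ = 0.383622, sin λ = -0.948524, cos λ = 0.316704.
ΔN = −sin φ cos λ·ΔX − sin φ sin λ·ΔY + cos φ·ΔZ = −(0.923490)(0.316704)(-20) − (0.923490)(-0.948524)(-403) + (0.383622)(460) = -170.69 m.

ΔN = -170.7 m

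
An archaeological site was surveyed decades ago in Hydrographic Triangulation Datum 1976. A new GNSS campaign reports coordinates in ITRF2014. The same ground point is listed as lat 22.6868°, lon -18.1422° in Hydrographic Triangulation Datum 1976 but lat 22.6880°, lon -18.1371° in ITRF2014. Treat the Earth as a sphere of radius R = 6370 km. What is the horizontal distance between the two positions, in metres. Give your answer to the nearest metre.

540 m

Δφ = 22.6880° − 22.6868° = +0.0012°; Δλ = -18.1371° − -18.1422° = +0.0051°.
1° along a meridian = πR/180 = 111177 m.
ΔN = Δφ × 111177 = 133.4 m; ΔE = Δλ × 111177 × cos(22.6868°) = +0.0051 × 111177 × 0.922627 = 523.1 m.
Distance = √(ΔE² + ΔN²) = √(523.1² + 133.4²) = 539.9 m.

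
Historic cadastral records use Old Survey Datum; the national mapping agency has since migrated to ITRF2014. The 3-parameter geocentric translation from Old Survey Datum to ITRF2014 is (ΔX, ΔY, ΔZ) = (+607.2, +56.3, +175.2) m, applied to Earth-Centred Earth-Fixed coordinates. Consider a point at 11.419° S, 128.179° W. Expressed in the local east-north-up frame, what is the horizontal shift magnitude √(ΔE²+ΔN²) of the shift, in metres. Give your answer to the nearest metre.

451 m

At φ = -11.419°, λ = -128.179°: sin φ = -0.197982, cos φ = 0.980206, sin λ = -0.786083, cos λ = -0.618120.
ΔE = −sin λ·ΔX + cos λ·ΔY = −(-0.786083)·(607.2) + (-0.618120)·(56.3) = 442.51 m.
ΔN = −sin φ cos λ·ΔX − sin φ sin λ·ΔY + cos φ·ΔZ = −(-0.197982)(-0.618120)(607.2) − (-0.197982)(-0.786083)(56.3) + (0.980206)(175.2) = 88.66 m.
Horizontal magnitude = √(ΔE² + ΔN²) = √(442.51² + 88.66²) = 451.30 m.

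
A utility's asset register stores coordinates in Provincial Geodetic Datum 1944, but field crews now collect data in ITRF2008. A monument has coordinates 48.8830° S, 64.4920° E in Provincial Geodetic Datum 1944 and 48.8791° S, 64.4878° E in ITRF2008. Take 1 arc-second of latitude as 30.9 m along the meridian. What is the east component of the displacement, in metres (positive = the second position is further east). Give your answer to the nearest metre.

Δφ = -48.8791° − -48.8830° = +0.0039°; Δλ = 64.4878° − 64.4920° = -0.0042°.
1° of latitude = 3600 × 30.90 = 111240 m.
ΔN = Δφ × 111240 = 433.8 m; ΔE = Δλ × 111240 × cos(-48.8830°) = -0.0042 × 111240 × 0.657599 = -307.2 m.

ΔE = -307 m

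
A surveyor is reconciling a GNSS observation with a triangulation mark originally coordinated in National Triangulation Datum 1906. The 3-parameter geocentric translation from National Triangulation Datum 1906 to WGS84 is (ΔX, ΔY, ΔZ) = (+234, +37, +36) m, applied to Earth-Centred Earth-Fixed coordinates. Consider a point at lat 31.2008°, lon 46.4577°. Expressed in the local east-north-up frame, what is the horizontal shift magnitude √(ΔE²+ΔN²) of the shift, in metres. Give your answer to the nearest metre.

At φ = 31.2008°, λ = 46.4577°: sin φ = 0.518039, cos φ = 0.855357, sin λ = 0.724866, cos λ = 0.688890.
ΔE = −sin λ·ΔX + cos λ·ΔY = −(0.724866)·(234) + (0.688890)·(37) = -144.13 m.
ΔN = −sin φ cos λ·ΔX − sin φ sin λ·ΔY + cos φ·ΔZ = −(0.518039)(0.688890)(234) − (0.518039)(0.724866)(37) + (0.855357)(36) = -66.61 m.
Horizontal magnitude = √(ΔE² + ΔN²) = √((-144.13)² + (-66.61)²) = 158.78 m.

159 m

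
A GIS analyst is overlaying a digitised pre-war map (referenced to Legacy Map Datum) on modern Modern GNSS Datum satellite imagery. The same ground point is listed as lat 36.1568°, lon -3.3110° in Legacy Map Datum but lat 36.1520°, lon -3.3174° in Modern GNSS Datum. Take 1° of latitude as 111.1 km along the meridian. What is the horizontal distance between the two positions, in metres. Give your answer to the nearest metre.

784 m

Δφ = 36.1520° − 36.1568° = -0.0048°; Δλ = -3.3174° − -3.3110° = -0.0064°.
ΔN = Δφ × 111100 = -533.3 m; ΔE = Δλ × 111100 × cos(36.1568°) = -0.0064 × 111100 × 0.807405 = -574.1 m.
Distance = √(ΔE² + ΔN²) = √((-574.1)² + (-533.3)²) = 783.6 m.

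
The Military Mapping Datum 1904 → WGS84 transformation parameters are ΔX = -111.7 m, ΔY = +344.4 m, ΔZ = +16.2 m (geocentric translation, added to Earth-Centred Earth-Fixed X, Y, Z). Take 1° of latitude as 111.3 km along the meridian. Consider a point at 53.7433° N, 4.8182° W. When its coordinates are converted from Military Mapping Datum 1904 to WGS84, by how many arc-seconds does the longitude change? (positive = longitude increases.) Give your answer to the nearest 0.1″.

Δλ = 18.3″

sin φ = 0.806375, cos φ = 0.591404, sin λ = -0.083994, cos λ = 0.996466.
East component: ΔE = −sin λ·ΔX + cos λ·ΔY = −(-0.083994)(-111.7) + (0.996466)(344.4) = 333.80 m.
1° of latitude spans 111300 m; at latitude φ, 1° of longitude spans that × cos φ = 65823.3 m, so Δλ = 333.80 / 65823.3 × 3600 = 18.256″.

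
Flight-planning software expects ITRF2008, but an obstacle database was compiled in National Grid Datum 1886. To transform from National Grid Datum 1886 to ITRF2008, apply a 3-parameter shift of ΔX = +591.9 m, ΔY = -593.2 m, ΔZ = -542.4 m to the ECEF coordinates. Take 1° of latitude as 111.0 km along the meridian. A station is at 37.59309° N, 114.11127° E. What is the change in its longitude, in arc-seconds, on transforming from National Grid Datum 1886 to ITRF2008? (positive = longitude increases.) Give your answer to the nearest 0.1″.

Δλ = -12.2″

sin φ = 0.610050, cos φ = 0.792363, sin λ = 0.912754, cos λ = -0.408510.
East component: ΔE = −sin λ·ΔX + cos λ·ΔY = −(0.912754)(591.9) + (-0.408510)(-593.2) = -297.93 m.
1° of latitude spans 111000 m; at latitude φ, 1° of longitude spans that × cos φ = 87952.3 m, so Δλ = -297.93 / 87952.3 × 3600 = -12.195″.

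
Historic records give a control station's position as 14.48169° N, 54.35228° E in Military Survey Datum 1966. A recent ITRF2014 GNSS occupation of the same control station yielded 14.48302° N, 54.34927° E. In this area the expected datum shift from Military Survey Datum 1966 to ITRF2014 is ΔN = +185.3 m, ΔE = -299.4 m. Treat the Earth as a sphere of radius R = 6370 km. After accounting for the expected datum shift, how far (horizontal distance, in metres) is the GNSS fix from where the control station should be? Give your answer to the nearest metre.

Observed coordinate differences: Δφ = +0.00133°, Δλ = -0.00301°.
Converting to metres (1° lat = 111177 m, cos φ = 0.968228): observed ΔN = 147.9 m, observed ΔE = -324.0 m.
Subtracting the expected shift leaves a residual of 147.9 − (185.3) = -37.4 m north and -324.0 − (-299.4) = -24.6 m east.
Residual distance = √((-37.4)² + (-24.6)²) = 44.8 m.

45 m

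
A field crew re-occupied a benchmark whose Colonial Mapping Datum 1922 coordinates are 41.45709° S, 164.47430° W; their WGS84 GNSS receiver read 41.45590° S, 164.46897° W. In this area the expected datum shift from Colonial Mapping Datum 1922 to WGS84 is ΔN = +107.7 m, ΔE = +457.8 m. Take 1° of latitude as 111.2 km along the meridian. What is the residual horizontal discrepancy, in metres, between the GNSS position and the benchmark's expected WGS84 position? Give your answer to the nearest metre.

Observed coordinate differences: Δφ = +0.00119°, Δλ = +0.00533°.
Converting to metres (1° lat = 111200 m, cos φ = 0.749452): observed ΔN = 132.3 m, observed ΔE = 444.2 m.
Subtracting the expected shift leaves a residual of 132.3 − (107.7) = 24.6 m north and 444.2 − (457.8) = -13.6 m east.
Residual distance = √(24.6² + (-13.6)²) = 28.1 m.

28 m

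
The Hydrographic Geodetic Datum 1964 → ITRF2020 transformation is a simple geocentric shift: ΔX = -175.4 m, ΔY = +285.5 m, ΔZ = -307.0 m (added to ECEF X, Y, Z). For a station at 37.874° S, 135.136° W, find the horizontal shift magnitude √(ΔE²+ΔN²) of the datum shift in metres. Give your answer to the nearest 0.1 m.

436.2 m

At φ = -37.874°, λ = -135.136°: sin φ = -0.613927, cos φ = 0.789363, sin λ = -0.705426, cos λ = -0.708783.
ΔE = −sin λ·ΔX + cos λ·ΔY = −(-0.705426)·(-175.4) + (-0.708783)·(285.5) = -326.09 m.
ΔN = −sin φ cos λ·ΔX − sin φ sin λ·ΔY + cos φ·ΔZ = −(-0.613927)(-0.708783)(-175.4) − (-0.613927)(-0.705426)(285.5) + (0.789363)(-307.0) = -289.66 m.
Horizontal magnitude = √(ΔE² + ΔN²) = √((-326.09)² + (-289.66)²) = 436.16 m.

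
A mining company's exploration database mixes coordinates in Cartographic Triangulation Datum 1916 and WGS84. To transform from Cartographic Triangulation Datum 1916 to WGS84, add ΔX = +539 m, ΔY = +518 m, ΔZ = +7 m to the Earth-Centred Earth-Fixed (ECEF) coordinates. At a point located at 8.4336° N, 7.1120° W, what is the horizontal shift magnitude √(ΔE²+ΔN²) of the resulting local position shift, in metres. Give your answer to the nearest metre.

The local east axis at (φ, λ) is (−sin λ, cos λ, 0), so ΔE = −sin(-7.1120°)·539 + cos(-7.1120°)·518 = 580.75 m.
The local north axis is (−sin φ cos λ, −sin φ sin λ, cos φ), giving ΔN = -78.443 + 9.406 + 6.924 = -62.11 m.
Horizontal magnitude = √(ΔE² + ΔN²) = √(580.75² + (-62.11)²) = 584.06 m.

584 m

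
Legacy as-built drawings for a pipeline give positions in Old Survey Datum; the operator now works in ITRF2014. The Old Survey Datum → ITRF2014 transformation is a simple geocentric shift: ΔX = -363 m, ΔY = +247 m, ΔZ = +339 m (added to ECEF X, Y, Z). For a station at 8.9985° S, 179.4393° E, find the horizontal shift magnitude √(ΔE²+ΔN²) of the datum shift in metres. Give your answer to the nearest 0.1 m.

The local east axis at (φ, λ) is (−sin λ, cos λ, 0), so ΔE = −sin(179.4393°)·(-363) + cos(179.4393°)·247 = -243.44 m.
The local north axis is (−sin φ cos λ, −sin φ sin λ, cos φ), giving ΔN = 56.774 + 0.378 + 334.828 = 391.98 m.
Horizontal magnitude = √(ΔE² + ΔN²) = √((-243.44)² + 391.98²) = 461.42 m.

461.4 m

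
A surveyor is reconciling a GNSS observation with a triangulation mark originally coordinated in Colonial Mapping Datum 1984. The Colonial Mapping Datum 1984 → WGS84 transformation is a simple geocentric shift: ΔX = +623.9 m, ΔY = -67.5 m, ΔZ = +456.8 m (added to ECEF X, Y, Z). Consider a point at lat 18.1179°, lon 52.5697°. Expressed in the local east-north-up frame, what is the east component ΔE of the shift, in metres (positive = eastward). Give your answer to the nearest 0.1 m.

At φ = 18.1179°, λ = 52.5697°: sin φ = 0.310973, cos φ = 0.950419, sin λ = 0.794093, cos λ = 0.607796.
ΔE = −sin λ·ΔX + cos λ·ΔY = −(0.794093)·(623.9) + (0.607796)·(-67.5) = -536.46 m.

ΔE = -536.5 m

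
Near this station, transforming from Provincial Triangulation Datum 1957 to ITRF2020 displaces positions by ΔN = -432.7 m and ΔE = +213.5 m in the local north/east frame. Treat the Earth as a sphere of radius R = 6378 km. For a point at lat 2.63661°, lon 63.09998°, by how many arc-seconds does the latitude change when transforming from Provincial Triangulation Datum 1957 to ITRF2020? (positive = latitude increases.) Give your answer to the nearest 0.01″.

Δφ = -13.99″

On a sphere of radius R, 1 rad of latitude = R, so Δφ = ΔN / R = -432.7 / 6378000 = -6.7843e-05 rad = -13.994″.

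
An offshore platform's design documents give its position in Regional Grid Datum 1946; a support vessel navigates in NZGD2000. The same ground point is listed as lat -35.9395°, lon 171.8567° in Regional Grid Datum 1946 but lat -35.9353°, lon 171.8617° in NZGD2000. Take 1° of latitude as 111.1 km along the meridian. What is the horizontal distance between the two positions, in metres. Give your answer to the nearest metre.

Δφ = -35.9353° − -35.9395° = +0.0042°; Δλ = 171.8617° − 171.8567° = +0.0050°.
ΔN = Δφ × 111100 = 466.6 m; ΔE = Δλ × 111100 × cos(-35.9395°) = +0.0050 × 111100 × 0.809637 = 449.8 m.
Distance = √(ΔE² + ΔN²) = √(449.8² + 466.6²) = 648.1 m.

648 m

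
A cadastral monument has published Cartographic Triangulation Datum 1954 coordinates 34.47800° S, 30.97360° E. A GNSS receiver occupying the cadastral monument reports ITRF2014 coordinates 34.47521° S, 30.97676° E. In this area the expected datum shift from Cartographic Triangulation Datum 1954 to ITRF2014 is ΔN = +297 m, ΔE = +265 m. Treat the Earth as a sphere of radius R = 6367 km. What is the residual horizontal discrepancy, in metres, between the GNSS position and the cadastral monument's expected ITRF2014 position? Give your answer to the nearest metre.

28 m

Observed coordinate differences: Δφ = +0.00279°, Δλ = +0.00316°.
Converting to metres (1° lat = 111125 m, cos φ = 0.824344): observed ΔN = 310.0 m, observed ΔE = 289.5 m.
Subtracting the expected shift leaves a residual of 310.0 − (297) = 13.0 m north and 289.5 − (265) = 24.5 m east.
Residual distance = √(13.0² + 24.5²) = 27.7 m.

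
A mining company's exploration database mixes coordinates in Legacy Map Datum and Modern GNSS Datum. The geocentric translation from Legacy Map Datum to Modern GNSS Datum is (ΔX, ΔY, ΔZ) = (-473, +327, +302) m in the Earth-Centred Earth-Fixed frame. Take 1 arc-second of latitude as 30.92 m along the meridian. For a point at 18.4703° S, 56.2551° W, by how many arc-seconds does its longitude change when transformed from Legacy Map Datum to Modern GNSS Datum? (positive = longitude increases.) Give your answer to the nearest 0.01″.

sin φ = -0.316813, cos φ = 0.948488, sin λ = -0.831519, cos λ = 0.555496.
East component: ΔE = −sin λ·ΔX + cos λ·ΔY = −(-0.831519)(-473) + (0.555496)(327) = -211.66 m.
1° of latitude spans 3600 × 30.92 = 111312 m; at latitude φ, 1° of longitude spans that × cos φ = 105578.1 m, so Δλ = -211.66 / 105578.1 × 3600 = -7.217″.

Δλ = -7.22″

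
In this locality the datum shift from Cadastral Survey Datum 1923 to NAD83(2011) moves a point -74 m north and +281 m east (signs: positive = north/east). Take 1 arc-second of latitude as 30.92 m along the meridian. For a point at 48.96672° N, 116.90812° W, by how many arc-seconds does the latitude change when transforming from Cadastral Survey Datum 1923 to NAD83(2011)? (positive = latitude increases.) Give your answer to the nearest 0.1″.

1″ of latitude = 30.92 m, so Δφ = -74.0 / 30.92 = -2.393″.

Δφ = -2.4″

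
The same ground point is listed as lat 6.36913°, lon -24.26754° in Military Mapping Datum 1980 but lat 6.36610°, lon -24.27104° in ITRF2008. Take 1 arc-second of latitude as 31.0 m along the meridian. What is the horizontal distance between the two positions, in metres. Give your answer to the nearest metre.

515 m

Δφ = 6.36610° − 6.36913° = -0.00303°; Δλ = -24.27104° − -24.26754° = -0.00350°.
1° of latitude = 3600 × 31.00 = 111600 m.
ΔN = Δφ × 111600 = -338.1 m; ΔE = Δλ × 111600 × cos(6.36913°) = -0.00350 × 111600 × 0.993828 = -388.2 m.
Distance = √(ΔE² + ΔN²) = √((-388.2)² + (-338.1)²) = 514.8 m.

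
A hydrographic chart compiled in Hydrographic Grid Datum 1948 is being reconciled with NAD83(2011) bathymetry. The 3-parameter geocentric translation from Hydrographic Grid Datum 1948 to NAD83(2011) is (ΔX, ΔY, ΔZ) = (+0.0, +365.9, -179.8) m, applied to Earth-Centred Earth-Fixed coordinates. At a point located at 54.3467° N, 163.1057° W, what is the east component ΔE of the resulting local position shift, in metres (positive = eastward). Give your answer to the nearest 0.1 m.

ΔE = -350.1 m

At φ = 54.3467°, λ = -163.1057°: sin φ = 0.812559, cos φ = 0.582879, sin λ = -0.290607, cos λ = -0.956842.
ΔE = −sin λ·ΔX + cos λ·ΔY = −(-0.290607)·(0.0) + (-0.956842)·(365.9) = -350.11 m.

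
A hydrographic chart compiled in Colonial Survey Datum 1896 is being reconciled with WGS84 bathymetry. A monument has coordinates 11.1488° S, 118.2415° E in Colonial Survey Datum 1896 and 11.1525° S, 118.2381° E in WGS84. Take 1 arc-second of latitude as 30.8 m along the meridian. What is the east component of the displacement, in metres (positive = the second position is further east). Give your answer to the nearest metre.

ΔE = -370 m

Δφ = -11.1525° − -11.1488° = -0.0037°; Δλ = 118.2381° − 118.2415° = -0.0034°.
1° of latitude = 3600 × 30.80 = 110880 m.
ΔN = Δφ × 110880 = -410.3 m; ΔE = Δλ × 110880 × cos(-11.1488°) = -0.0034 × 110880 × 0.981128 = -369.9 m.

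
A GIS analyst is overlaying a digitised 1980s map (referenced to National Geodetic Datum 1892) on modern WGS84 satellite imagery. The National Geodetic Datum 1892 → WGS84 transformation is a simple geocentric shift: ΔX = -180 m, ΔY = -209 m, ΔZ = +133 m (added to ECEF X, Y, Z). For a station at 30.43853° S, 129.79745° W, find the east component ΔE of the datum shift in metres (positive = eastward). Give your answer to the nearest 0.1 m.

ΔE = -4.5 m

The local east axis at (φ, λ) is (−sin λ, cos λ, 0), so ΔE = −sin(-129.79745°)·(-180) + cos(-129.79745°)·(-209) = -4.52 m.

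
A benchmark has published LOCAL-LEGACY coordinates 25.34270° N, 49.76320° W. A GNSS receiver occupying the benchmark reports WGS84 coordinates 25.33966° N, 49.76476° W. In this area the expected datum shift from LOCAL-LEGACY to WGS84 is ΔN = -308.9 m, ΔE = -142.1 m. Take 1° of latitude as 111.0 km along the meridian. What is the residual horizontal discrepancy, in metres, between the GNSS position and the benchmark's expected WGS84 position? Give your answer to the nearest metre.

Observed coordinate differences: Δφ = -0.00304°, Δλ = -0.00156°.
Converting to metres (1° lat = 111000 m, cos φ = 0.903764): observed ΔN = -337.4 m, observed ΔE = -156.5 m.
Subtracting the expected shift leaves a residual of -337.4 − (-308.9) = -28.5 m north and -156.5 − (-142.1) = -14.4 m east.
Residual distance = √((-28.5)² + (-14.4)²) = 32.0 m.

32 m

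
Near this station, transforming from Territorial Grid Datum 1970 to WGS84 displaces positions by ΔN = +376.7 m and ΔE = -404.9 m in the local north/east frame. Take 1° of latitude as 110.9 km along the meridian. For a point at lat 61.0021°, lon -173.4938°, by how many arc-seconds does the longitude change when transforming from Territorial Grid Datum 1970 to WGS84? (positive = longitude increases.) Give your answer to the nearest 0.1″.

At latitude 61.0021°, cos φ = 0.484778.
1° of longitude at this latitude = 110.9 × cos φ = 53.76 km, so Δλ = -404.9 / 53761.8 = -0.0075314° = -27.113″.

Δλ = -27.1″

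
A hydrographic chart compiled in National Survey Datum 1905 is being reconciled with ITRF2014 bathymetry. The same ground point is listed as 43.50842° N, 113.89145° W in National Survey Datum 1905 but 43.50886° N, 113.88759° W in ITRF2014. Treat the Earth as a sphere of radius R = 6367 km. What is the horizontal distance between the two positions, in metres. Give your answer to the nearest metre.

Δφ = 43.50886° − 43.50842° = +0.00044°; Δλ = -113.88759° − -113.89145° = +0.00386°.
1° along a meridian = πR/180 = 111125 m.
ΔN = Δφ × 111125 = 48.9 m; ΔE = Δλ × 111125 × cos(43.50842°) = +0.00386 × 111125 × 0.725273 = 311.1 m.
Distance = √(ΔE² + ΔN²) = √(311.1² + 48.9²) = 314.9 m.

315 m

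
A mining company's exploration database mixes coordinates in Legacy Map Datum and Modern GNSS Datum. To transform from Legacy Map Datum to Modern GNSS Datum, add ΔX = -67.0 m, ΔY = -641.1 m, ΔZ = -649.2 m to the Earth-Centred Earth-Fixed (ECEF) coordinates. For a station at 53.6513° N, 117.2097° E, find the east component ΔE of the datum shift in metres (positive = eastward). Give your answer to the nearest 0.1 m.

ΔE = 352.7 m

At φ = 53.6513°, λ = 117.2097°: sin φ = 0.805425, cos φ = 0.592698, sin λ = 0.889339, cos λ = -0.457248.
ΔE = −sin λ·ΔX + cos λ·ΔY = −(0.889339)·(-67.0) + (-0.457248)·(-641.1) = 352.73 m.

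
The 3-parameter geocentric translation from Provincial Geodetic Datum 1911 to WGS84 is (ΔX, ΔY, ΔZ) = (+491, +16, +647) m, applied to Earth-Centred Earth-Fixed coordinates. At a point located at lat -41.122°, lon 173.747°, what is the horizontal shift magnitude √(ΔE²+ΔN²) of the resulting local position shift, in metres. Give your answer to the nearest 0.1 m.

The local east axis at (φ, λ) is (−sin λ, cos λ, 0), so ΔE = −sin(173.747°)·491 + cos(173.747°)·16 = -69.38 m.
The local north axis is (−sin φ cos λ, −sin φ sin λ, cos φ), giving ΔN = -320.992 + 1.146 + 487.392 = 167.55 m.
Horizontal magnitude = √(ΔE² + ΔN²) = √((-69.38)² + 167.55²) = 181.34 m.

181.3 m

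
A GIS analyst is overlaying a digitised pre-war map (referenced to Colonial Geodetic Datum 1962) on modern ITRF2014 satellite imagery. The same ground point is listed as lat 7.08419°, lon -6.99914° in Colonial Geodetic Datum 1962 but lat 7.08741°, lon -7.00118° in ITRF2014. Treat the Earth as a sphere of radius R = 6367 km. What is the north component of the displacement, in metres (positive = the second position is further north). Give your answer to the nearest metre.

ΔN = 358 m

Δφ = 7.08741° − 7.08419° = +0.00322°; Δλ = -7.00118° − -6.99914° = -0.00204°.
1° along a meridian = πR/180 = 111125 m.
ΔN = Δφ × 111125 = 357.8 m; ΔE = Δλ × 111125 × cos(7.08419°) = -0.00204 × 111125 × 0.992366 = -225.0 m.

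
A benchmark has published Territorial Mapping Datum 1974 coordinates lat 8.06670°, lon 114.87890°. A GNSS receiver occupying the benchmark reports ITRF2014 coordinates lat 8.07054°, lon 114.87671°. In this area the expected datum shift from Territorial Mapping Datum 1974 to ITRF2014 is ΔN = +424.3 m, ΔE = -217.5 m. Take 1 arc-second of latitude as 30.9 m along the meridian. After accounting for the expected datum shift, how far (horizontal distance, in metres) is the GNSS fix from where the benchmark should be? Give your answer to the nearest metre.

24 m

Observed coordinate differences: Δφ = +0.00384°, Δλ = -0.00219°.
Converting to metres (1° lat = 111240 m, cos φ = 0.990105): observed ΔN = 427.2 m, observed ΔE = -241.2 m.
Subtracting the expected shift leaves a residual of 427.2 − (424.3) = 2.9 m north and -241.2 − (-217.5) = -23.7 m east.
Residual distance = √(2.9² + (-23.7)²) = 23.9 m.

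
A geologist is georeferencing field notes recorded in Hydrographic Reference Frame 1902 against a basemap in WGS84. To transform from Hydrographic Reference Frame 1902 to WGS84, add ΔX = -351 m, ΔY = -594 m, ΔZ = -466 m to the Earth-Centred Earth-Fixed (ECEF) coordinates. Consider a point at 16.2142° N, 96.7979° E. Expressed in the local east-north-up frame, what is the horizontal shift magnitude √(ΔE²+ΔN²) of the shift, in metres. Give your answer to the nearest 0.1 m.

511.9 m

The local east axis at (φ, λ) is (−sin λ, cos λ, 0), so ΔE = −sin(96.7979°)·(-351) + cos(96.7979°)·(-594) = 418.84 m.
The local north axis is (−sin φ cos λ, −sin φ sin λ, cos φ), giving ΔN = -11.601 + 164.696 − 447.465 = -294.37 m.
Horizontal magnitude = √(ΔE² + ΔN²) = √(418.84² + (-294.37)²) = 511.94 m.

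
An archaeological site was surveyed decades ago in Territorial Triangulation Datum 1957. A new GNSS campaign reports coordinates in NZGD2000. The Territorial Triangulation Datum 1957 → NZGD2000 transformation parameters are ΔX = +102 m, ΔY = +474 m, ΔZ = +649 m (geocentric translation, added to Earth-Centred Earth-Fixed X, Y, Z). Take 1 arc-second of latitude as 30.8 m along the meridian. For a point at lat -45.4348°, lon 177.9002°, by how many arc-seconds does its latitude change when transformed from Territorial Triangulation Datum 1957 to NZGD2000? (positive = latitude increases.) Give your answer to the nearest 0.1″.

Δφ = 12.8″

sin φ = -0.712452, cos φ = 0.701720, sin λ = 0.036640, cos λ = -0.999329.
North component: ΔN = −sin φ cos λ·ΔX − sin φ sin λ·ΔY + cos φ·ΔZ = −(-0.712452)(-0.999329)(102) − (-0.712452)(0.036640)(474) + (0.701720)(649) = 395.17 m.
1° of latitude spans 3600 × 30.80 = 110880 m, so Δφ = 395.17 / 110880 × 3600 = 12.830″.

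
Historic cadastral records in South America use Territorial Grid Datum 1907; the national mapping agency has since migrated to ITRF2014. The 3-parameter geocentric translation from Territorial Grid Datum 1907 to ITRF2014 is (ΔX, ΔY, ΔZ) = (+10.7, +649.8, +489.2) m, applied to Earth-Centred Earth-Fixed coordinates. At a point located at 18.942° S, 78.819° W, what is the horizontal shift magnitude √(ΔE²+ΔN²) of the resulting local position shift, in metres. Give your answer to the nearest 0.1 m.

290.5 m

The local east axis at (φ, λ) is (−sin λ, cos λ, 0), so ΔE = −sin(-78.819°)·10.7 + cos(-78.819°)·649.8 = 136.50 m.
The local north axis is (−sin φ cos λ, −sin φ sin λ, cos φ), giving ΔN = 0.674 − 206.929 + 462.709 = 256.45 m.
Horizontal magnitude = √(ΔE² + ΔN²) = √(136.50² + 256.45²) = 290.52 m.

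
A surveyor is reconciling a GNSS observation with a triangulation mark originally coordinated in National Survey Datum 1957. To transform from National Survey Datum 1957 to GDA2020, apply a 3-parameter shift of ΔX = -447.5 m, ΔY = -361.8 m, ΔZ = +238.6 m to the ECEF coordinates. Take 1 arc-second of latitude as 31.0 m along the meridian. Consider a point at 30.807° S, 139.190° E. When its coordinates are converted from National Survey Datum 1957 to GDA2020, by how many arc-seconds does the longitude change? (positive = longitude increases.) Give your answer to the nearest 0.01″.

sin φ = -0.512148, cos φ = 0.858897, sin λ = 0.653553, cos λ = -0.756881.
East component: ΔE = −sin λ·ΔX + cos λ·ΔY = −(0.653553)(-447.5) + (-0.756881)(-361.8) = 566.30 m.
1° of latitude spans 3600 × 31.00 = 111600 m; at latitude φ, 1° of longitude spans that × cos φ = 95852.9 m, so Δλ = 566.30 / 95852.9 × 3600 = 21.269″.

Δλ = 21.27″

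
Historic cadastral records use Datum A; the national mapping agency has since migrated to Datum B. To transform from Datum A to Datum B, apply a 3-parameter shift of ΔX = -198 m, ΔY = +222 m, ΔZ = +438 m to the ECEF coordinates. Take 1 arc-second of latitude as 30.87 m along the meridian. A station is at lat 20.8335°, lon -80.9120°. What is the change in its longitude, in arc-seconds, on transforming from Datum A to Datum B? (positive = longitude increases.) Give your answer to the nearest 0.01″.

sin φ = 0.355653, cos φ = 0.934618, sin λ = -0.987447, cos λ = 0.157951.
East component: ΔE = −sin λ·ΔX + cos λ·ΔY = −(-0.987447)(-198) + (0.157951)(222) = -160.45 m.
1° of latitude spans 3600 × 30.87 = 111132 m; at latitude φ, 1° of longitude spans that × cos φ = 103866.0 m, so Δλ = -160.45 / 103866.0 × 3600 = -5.561″.

Δλ = -5.56″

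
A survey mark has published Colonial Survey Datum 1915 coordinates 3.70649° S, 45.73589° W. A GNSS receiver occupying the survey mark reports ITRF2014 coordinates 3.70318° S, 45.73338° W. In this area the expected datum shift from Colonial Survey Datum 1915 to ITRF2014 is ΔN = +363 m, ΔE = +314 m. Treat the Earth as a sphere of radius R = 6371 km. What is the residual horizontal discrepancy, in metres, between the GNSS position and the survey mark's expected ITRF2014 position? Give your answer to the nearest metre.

Observed coordinate differences: Δφ = +0.00331°, Δλ = +0.00251°.
Converting to metres (1° lat = 111195 m, cos φ = 0.997908): observed ΔN = 368.1 m, observed ΔE = 278.5 m.
Subtracting the expected shift leaves a residual of 368.1 − (363) = 5.1 m north and 278.5 − (314) = -35.5 m east.
Residual distance = √(5.1² + (-35.5)²) = 35.8 m.

36 m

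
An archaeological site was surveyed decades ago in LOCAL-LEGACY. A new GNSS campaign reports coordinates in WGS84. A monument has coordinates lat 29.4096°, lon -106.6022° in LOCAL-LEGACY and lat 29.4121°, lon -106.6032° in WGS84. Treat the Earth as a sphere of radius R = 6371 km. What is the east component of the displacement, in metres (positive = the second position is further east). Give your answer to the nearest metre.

Δφ = 29.4121° − 29.4096° = +0.0025°; Δλ = -106.6032° − -106.6022° = -0.0010°.
1° along a meridian = πR/180 = 111195 m.
ΔN = Δφ × 111195 = 278.0 m; ΔE = Δλ × 111195 × cos(29.4096°) = -0.0010 × 111195 × 0.871132 = -96.9 m.

ΔE = -97 m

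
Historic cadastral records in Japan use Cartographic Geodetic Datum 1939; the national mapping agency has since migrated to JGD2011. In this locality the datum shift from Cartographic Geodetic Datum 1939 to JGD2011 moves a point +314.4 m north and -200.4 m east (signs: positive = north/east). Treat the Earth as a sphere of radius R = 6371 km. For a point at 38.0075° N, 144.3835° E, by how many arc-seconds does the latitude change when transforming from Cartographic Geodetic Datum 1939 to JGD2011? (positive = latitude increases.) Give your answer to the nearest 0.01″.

Δφ = 10.18″

On a sphere of radius R, 1 rad of latitude = R, so Δφ = ΔN / R = 314.4 / 6371000 = 4.9349e-05 rad = 10.179″.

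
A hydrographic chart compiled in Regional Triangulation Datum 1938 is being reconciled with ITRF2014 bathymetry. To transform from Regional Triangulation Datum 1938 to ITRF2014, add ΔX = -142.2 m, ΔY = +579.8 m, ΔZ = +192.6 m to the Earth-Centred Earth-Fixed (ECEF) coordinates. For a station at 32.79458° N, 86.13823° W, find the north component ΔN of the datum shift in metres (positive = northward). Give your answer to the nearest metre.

At φ = 32.79458°, λ = -86.13823°: sin φ = 0.541629, cos φ = 0.840618, sin λ = -0.997729, cos λ = 0.067350.
ΔN = −sin φ cos λ·ΔX − sin φ sin λ·ΔY + cos φ·ΔZ = −(0.541629)(0.067350)(-142.2) − (0.541629)(-0.997729)(579.8) + (0.840618)(192.6) = 480.41 m.

ΔN = 480 m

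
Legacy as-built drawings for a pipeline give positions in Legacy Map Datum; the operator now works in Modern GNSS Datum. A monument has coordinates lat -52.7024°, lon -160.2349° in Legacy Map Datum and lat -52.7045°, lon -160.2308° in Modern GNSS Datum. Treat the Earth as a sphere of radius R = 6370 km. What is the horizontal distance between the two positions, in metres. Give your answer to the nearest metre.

362 m

Δφ = -52.7045° − -52.7024° = -0.0021°; Δλ = -160.2308° − -160.2349° = +0.0041°.
1° along a meridian = πR/180 = 111177 m.
ΔN = Δφ × 111177 = -233.5 m; ΔE = Δλ × 111177 × cos(-52.7024°) = +0.0041 × 111177 × 0.605955 = 276.2 m.
Distance = √(ΔE² + ΔN²) = √(276.2² + (-233.5)²) = 361.7 m.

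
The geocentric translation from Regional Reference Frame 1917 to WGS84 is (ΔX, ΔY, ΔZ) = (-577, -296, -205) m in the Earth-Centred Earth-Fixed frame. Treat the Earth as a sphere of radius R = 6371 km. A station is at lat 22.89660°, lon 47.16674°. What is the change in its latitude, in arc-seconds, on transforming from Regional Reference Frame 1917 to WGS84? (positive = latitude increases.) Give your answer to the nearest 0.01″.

Δφ = 1.56″

sin φ = 0.389069, cos φ = 0.921208, sin λ = 0.733335, cos λ = 0.679867.
North component: ΔN = −sin φ cos λ·ΔX − sin φ sin λ·ΔY + cos φ·ΔZ = −(0.389069)(0.679867)(-577) − (0.389069)(0.733335)(-296) + (0.921208)(-205) = 48.23 m.
1° of latitude spans πR/180 = 111195 m, so Δφ = 48.23 / 111195 × 3600 = 1.562″.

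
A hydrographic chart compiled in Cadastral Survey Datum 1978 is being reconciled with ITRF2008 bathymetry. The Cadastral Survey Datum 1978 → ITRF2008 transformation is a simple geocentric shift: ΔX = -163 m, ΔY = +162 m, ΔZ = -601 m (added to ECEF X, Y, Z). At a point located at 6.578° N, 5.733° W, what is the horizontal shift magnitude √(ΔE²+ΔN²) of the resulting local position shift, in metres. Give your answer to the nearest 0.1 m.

594.5 m

The local east axis at (φ, λ) is (−sin λ, cos λ, 0), so ΔE = −sin(-5.733°)·(-163) + cos(-5.733°)·162 = 144.91 m.
The local north axis is (−sin φ cos λ, −sin φ sin λ, cos φ), giving ΔN = 18.579 + 1.854 − 597.044 = -576.61 m.
Horizontal magnitude = √(ΔE² + ΔN²) = √(144.91² + (-576.61)²) = 594.54 m.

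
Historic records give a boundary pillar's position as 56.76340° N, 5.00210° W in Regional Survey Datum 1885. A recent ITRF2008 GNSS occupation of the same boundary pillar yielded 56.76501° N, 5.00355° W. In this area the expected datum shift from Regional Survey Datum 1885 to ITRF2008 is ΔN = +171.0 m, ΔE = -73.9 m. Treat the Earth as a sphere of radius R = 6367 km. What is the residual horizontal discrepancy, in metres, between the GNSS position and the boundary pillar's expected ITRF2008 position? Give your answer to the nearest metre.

Observed coordinate differences: Δφ = +0.00161°, Δλ = -0.00145°.
Converting to metres (1° lat = 111125 m, cos φ = 0.548098): observed ΔN = 178.9 m, observed ΔE = -88.3 m.
Subtracting the expected shift leaves a residual of 178.9 − (171.0) = 7.9 m north and -88.3 − (-73.9) = -14.4 m east.
Residual distance = √(7.9² + (-14.4)²) = 16.4 m.

16 m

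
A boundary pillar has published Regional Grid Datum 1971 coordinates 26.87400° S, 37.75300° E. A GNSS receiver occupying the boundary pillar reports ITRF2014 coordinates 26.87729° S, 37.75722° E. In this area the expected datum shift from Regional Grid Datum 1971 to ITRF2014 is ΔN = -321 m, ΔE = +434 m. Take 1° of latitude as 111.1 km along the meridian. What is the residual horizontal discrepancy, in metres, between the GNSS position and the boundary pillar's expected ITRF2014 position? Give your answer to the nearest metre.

Observed coordinate differences: Δφ = -0.00329°, Δλ = +0.00422°.
Converting to metres (1° lat = 111100 m, cos φ = 0.892003): observed ΔN = -365.5 m, observed ΔE = 418.2 m.
Subtracting the expected shift leaves a residual of -365.5 − (-321) = -44.5 m north and 418.2 − (434) = -15.8 m east.
Residual distance = √((-44.5)² + (-15.8)²) = 47.2 m.

47 m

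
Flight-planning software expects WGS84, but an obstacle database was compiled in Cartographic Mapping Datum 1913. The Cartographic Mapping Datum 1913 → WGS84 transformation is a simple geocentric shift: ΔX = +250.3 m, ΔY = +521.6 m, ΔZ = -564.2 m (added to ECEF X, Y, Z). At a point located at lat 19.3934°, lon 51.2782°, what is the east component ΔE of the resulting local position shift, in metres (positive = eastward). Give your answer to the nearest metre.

ΔE = 131 m

The local east axis at (φ, λ) is (−sin λ, cos λ, 0), so ΔE = −sin(51.2782°)·250.3 + cos(51.2782°)·521.6 = 131.00 m.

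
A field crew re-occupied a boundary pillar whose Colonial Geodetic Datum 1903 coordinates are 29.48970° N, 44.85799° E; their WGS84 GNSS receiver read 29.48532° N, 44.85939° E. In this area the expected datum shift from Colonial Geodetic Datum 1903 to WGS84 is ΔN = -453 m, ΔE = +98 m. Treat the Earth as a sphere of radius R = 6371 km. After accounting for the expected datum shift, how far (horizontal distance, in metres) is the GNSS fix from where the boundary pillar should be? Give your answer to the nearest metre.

51 m

Observed coordinate differences: Δφ = -0.00438°, Δλ = +0.00140°.
Converting to metres (1° lat = 111195 m, cos φ = 0.870444): observed ΔN = -487.0 m, observed ΔE = 135.5 m.
Subtracting the expected shift leaves a residual of -487.0 − (-453) = -34.0 m north and 135.5 − (98) = 37.5 m east.
Residual distance = √((-34.0)² + 37.5²) = 50.6 m.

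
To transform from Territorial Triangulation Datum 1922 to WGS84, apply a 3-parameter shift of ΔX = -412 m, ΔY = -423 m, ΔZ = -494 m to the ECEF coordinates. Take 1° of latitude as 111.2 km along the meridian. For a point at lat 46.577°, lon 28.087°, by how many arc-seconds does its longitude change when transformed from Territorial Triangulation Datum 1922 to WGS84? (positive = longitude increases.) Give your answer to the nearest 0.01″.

Δλ = -8.44″

sin φ = 0.726299, cos φ = 0.687379, sin λ = 0.470812, cos λ = 0.882234.
East component: ΔE = −sin λ·ΔX + cos λ·ΔY = −(0.470812)(-412) + (0.882234)(-423) = -179.21 m.
1° of latitude spans 111200 m; at latitude φ, 1° of longitude spans that × cos φ = 76436.6 m, so Δλ = -179.21 / 76436.6 × 3600 = -8.440″.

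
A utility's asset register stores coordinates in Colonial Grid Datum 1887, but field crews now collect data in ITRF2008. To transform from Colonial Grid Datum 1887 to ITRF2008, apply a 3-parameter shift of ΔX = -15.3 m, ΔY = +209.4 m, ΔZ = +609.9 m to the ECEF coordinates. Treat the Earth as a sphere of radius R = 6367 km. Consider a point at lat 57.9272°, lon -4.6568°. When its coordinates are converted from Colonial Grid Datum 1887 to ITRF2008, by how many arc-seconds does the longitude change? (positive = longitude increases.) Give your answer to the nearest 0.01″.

sin φ = 0.847374, cos φ = 0.530996, sin λ = -0.081187, cos λ = 0.996699.
East component: ΔE = −sin λ·ΔX + cos λ·ΔY = −(-0.081187)(-15.3) + (0.996699)(209.4) = 207.47 m.
1° of latitude spans πR/180 = 111125 m; at latitude φ, 1° of longitude spans that × cos φ = 59007.0 m, so Δλ = 207.47 / 59007.0 × 3600 = 12.657″.

Δλ = 12.66″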